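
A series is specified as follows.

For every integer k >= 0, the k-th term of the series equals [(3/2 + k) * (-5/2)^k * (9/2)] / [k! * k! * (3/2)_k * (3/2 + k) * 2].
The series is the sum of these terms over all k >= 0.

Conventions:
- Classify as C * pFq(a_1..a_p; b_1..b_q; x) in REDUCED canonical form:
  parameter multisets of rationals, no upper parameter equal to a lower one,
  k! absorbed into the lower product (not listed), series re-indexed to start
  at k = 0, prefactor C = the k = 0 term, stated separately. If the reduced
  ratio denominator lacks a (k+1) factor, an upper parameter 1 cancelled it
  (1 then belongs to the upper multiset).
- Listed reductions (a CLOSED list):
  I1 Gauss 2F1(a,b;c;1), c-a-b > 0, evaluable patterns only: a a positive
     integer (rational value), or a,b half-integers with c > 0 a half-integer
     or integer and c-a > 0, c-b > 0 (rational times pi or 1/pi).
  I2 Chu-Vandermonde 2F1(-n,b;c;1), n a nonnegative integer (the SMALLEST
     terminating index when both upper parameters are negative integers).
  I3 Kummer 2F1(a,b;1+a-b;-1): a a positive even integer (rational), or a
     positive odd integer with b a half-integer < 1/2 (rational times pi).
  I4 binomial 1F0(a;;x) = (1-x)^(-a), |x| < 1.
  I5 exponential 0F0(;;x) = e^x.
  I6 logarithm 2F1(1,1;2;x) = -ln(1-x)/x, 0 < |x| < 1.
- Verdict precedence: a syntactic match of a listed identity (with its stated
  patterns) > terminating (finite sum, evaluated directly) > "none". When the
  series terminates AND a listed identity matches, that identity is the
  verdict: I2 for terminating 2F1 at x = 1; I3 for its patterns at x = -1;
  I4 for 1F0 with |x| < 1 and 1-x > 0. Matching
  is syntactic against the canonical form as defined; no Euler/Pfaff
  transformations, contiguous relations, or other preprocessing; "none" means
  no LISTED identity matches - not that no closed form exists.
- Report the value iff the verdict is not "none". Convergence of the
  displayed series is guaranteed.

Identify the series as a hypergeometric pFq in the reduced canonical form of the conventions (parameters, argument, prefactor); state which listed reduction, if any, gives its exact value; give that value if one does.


x = -5/2 here; the reduced form reads 0F2, upper {-}, lower {1, 3/2}, C = 9/4. Verdict: none. No listed pattern accepts 0F2(-; 1, 3/2; -5/2).

First insight: t_0 being 9/4, the denominator's factorial ratio (C = 9/4) is a lower Pochhammer.
Ratio: r(k) = (-5/2) * 1 / [(k+1) (k+3/2) (k+1)] - poly over poly, x = (-5/2) from leading terms; C = 9/4 at k = 0.


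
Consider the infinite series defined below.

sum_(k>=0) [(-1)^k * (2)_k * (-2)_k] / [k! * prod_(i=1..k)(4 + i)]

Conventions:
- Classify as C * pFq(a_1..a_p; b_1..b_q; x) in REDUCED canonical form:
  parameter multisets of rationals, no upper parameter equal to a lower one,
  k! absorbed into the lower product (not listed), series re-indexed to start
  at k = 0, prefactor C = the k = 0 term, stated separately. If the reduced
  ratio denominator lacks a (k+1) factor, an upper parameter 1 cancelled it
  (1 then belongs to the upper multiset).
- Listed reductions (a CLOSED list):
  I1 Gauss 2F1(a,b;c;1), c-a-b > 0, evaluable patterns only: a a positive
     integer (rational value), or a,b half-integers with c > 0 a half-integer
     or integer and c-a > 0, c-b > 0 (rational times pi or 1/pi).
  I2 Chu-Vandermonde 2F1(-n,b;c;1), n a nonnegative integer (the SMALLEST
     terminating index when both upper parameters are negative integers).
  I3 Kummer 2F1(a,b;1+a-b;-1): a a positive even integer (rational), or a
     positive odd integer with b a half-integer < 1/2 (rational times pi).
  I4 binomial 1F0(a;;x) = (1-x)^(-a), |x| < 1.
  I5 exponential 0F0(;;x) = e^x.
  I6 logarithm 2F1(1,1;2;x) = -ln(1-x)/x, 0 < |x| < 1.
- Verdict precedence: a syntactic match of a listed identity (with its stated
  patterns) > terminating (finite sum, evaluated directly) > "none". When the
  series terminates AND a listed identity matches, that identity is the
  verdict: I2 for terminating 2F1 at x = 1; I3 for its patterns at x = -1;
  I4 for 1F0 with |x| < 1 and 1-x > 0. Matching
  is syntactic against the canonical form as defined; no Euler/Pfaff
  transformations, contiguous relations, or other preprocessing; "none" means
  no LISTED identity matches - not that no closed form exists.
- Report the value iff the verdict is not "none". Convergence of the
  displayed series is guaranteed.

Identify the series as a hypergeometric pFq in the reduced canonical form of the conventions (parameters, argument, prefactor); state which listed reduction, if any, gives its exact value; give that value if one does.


Canonical form: C = 1 times 2F1 with upper {-2, 2}, lower {5}, x = -1. Verdict: Kummer (I3) matches (x = -1; c = 5 equals 1+a-b for upper {-2, 2}: listed pattern). Its exact value is 2.

Key step: with t_0 = 1, the lower running product (C = 1, x = -1) is a rising factorial.
Step ratio: r(k) = (-1) * (k-2) (k+2) / [(k+5) (k+1)] - rational in k, leading ratio (-1); with t_0 = 1, classification follows.


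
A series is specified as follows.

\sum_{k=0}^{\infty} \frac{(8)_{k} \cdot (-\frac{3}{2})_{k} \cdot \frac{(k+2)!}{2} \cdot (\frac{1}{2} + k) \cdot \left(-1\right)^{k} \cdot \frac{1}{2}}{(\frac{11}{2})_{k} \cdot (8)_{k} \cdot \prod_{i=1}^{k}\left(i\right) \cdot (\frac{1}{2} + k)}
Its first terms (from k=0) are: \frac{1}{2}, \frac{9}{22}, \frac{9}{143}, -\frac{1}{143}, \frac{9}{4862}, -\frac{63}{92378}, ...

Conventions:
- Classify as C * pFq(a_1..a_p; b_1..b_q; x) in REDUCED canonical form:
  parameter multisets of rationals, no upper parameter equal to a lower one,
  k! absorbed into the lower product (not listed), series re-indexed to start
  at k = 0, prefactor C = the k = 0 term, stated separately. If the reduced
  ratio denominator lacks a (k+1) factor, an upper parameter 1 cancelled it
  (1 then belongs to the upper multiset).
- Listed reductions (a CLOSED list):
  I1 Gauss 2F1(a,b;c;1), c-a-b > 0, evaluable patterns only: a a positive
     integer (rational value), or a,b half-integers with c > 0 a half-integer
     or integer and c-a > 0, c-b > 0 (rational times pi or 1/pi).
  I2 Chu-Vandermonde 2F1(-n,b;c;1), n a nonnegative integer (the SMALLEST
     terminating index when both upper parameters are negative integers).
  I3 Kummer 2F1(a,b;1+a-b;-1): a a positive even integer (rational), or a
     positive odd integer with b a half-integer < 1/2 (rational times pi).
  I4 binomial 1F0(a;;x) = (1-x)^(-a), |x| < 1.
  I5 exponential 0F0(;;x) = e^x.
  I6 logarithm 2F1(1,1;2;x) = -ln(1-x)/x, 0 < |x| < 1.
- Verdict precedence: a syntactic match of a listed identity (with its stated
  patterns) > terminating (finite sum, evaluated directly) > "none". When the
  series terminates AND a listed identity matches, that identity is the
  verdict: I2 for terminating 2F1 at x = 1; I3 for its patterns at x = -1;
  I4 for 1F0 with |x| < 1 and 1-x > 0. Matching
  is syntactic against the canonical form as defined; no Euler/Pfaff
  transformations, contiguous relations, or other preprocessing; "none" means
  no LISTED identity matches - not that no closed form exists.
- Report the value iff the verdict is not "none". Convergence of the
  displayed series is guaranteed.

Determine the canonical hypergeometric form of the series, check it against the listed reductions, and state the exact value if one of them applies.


Canonical form: C = \frac{1}{2} times 2F1 with upper {-\frac{3}{2}, 3}, lower {\frac{11}{2}}, x = -1. Verdict: the Kummer evaluation I3 fires (x = -1; c = \frac{11}{2} equals 1+a-b for upper {-\frac{3}{2}, 3}: listed pattern). Sum: \frac{315}{1024} \cdot \pi.

Structural cue: from the first term \frac{1}{2}: the parameter 8 appears in both the upper and lower lists and cancels (alongside the other common factor).
Ratio: r(k) = -1 * (k-\frac{3}{2}) (k+3) / [(k+\frac{11}{2}) (k+1)] - poly over poly, x = -1 from leading terms; C = \frac{1}{2} at k = 0.


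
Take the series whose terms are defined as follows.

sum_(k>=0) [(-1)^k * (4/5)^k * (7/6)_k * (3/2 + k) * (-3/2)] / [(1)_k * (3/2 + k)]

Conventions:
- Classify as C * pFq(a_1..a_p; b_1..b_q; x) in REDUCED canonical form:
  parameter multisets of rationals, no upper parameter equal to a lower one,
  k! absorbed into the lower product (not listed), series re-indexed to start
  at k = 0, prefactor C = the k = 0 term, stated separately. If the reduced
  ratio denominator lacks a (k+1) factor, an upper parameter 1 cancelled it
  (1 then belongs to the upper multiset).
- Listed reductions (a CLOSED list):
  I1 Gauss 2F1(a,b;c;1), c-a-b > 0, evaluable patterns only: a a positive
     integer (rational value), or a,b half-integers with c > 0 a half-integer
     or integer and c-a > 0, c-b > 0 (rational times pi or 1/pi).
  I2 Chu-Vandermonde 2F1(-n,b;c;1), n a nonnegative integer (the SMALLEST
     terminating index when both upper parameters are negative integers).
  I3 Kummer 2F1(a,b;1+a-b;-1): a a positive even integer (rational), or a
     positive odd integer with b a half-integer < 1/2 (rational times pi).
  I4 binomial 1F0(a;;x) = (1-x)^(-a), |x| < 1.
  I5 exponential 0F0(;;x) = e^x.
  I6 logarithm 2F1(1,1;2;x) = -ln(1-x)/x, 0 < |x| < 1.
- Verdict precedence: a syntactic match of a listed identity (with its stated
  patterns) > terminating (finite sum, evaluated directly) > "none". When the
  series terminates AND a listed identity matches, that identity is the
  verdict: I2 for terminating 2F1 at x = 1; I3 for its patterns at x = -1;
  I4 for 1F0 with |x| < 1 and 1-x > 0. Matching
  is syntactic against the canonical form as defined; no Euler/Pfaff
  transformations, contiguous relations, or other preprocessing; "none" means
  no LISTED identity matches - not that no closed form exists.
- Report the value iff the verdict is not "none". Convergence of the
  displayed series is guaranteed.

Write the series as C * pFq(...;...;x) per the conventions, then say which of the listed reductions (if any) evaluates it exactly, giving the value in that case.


First insight: x = (-4/5) and the (-1)^k factor (prefactor -3/2) folds into the argument's sign.
Term ratio: r(k) = (-4/5) * (k+7/6) / [(k+1)] ; factor over Q: parameters, x = (-4/5), and C = -3/2.

The series (x = -4/5) is 1F0: upper {7/6}, lower {-}, prefactor -3/2. Verdict: this is the I4 binomial reduction (the 1F0 binomial series: exponent -7/6, x = -4/5). Exact value: (-3/2) * (9/5)^(-7/6).


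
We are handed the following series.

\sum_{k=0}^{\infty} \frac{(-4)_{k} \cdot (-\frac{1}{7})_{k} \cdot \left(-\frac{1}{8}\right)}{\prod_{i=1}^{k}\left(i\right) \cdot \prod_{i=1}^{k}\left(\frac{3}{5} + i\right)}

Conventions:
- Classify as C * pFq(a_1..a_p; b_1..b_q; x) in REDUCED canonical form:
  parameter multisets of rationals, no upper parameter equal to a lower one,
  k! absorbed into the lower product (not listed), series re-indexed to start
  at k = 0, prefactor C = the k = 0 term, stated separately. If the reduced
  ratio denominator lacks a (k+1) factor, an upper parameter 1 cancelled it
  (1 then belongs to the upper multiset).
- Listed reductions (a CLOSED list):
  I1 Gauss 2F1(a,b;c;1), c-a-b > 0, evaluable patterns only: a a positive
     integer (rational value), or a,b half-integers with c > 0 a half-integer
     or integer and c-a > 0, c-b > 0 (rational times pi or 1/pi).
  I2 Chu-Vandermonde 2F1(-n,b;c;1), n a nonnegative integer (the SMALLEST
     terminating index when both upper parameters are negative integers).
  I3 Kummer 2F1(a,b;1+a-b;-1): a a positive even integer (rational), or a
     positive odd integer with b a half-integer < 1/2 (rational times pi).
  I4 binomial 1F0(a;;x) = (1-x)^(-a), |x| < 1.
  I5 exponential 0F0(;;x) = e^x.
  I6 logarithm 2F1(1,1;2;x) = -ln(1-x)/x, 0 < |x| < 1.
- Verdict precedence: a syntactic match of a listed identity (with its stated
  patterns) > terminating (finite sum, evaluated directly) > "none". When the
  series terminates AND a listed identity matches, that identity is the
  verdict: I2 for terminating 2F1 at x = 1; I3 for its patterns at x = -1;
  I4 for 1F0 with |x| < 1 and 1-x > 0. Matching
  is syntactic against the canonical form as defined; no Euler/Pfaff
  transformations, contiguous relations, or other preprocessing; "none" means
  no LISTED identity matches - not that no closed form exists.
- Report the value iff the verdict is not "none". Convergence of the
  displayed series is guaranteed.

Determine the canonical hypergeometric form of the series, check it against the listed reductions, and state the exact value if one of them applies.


x = 1 here; the reduced form reads 2F1, upper {-4, -\frac{1}{7}}, lower {\frac{8}{5}}, C = -\frac{1}{8}. Verdict at x = 1: the Chu-Vandermonde identity I2 matches (terminating 2F1 at x = 1 with n = 4, b = -1/7, c = \frac{8}{5}). Exact value: -\frac{663253}{4307394}.

Key step: t_0 = -\frac{1}{8} here, and the lower running product (prefactor -1/8) is a rising factorial.
Consecutive-term ratio: r(k) = 1 * (k-4) (k-\frac{1}{7}) / [(k+\frac{8}{5}) (k+1)] ; factor over Q: parameters, x = 1, and C = -\frac{1}{8}.


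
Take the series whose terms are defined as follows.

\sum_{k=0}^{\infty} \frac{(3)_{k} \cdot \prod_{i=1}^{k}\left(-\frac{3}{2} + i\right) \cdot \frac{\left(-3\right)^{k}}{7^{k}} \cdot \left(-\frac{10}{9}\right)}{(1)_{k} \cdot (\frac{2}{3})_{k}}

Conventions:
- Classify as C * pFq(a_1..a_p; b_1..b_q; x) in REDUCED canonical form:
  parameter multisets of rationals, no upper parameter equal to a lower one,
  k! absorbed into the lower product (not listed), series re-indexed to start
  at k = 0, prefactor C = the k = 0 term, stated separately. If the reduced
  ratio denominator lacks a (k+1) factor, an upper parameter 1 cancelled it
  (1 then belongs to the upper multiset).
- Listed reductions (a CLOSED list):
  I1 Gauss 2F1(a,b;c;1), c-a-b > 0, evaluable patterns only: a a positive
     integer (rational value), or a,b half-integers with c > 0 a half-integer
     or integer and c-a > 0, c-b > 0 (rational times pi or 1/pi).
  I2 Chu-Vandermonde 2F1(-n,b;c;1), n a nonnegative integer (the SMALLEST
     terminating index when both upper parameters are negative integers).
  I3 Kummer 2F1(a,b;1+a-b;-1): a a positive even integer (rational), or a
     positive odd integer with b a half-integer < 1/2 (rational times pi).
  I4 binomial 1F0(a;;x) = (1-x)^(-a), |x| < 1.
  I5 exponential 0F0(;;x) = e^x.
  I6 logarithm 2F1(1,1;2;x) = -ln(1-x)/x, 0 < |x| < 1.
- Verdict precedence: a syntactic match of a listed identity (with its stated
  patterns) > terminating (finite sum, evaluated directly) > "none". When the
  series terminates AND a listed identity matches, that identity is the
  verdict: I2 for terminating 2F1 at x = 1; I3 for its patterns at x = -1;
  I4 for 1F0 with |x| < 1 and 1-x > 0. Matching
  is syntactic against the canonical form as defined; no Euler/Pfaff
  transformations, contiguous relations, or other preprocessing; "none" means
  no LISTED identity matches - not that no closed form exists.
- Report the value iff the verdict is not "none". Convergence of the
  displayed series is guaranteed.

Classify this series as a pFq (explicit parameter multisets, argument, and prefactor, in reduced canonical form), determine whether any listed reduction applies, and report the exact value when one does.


Classification (C = -\frac{10}{9}): 2F1 with upper {-\frac{1}{2}, 3}, lower {\frac{2}{3}}, argument x = -\frac{3}{7}. Verdict: none - this 2F1 at x = -\frac{3}{7} matches no listed pattern, and upper {-\frac{1}{2}, 3} holds no stopper.

The tell: from the first term -\frac{10}{9}: the running product (C = -10/9) telescopes to a rising factorial.
Adjacent-term ratio: r(k) = -\frac{3}{7} * (k-\frac{1}{2}) (k+3) / [(k+\frac{2}{3}) (k+1)] - rational in k. x = -\frac{3}{7}; t_0 = -\frac{10}{9}; negate the roots.


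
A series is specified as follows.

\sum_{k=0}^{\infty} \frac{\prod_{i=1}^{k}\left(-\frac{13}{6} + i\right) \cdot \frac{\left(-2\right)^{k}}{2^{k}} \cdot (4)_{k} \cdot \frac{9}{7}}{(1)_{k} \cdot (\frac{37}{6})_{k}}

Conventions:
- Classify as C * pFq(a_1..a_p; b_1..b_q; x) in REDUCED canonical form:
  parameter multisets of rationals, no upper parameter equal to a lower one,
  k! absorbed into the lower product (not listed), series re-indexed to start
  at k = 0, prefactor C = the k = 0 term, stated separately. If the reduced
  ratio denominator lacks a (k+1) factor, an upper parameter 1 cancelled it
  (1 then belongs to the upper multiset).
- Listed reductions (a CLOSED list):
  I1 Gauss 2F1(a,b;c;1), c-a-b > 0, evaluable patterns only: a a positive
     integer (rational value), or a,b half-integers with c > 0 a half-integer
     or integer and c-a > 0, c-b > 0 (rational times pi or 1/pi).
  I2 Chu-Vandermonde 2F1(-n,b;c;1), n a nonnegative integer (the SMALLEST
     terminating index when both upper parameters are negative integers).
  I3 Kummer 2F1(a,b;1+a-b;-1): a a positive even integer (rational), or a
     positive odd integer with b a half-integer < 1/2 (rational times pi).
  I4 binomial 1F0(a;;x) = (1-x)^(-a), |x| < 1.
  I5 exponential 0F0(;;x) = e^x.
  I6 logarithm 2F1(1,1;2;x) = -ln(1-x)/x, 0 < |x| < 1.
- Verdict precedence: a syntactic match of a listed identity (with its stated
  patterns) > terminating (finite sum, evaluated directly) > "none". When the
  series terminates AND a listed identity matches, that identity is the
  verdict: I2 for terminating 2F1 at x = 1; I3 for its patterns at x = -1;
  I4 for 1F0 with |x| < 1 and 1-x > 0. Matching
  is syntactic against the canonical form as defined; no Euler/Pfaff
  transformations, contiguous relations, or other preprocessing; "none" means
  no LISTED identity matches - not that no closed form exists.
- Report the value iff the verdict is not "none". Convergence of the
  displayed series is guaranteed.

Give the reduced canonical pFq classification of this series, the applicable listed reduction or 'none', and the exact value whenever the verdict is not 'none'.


First insight: from the first term \frac{9}{7}: (1)_k (C = 9/7) is k! itself.
Ratio: r(k) = -1 * (k-\frac{7}{6}) (k+4) / [(k+\frac{37}{6}) (k+1)] - rational; roots negated = parameters, x = -1, C = \frac{9}{7}.

With C = \frac{9}{7}: the canonical form is 2F1(-\frac{7}{6}, 4; \frac{37}{6}; -1). Verdict: Kummer (I3) applies (x = -1; c = \frac{37}{6} equals 1+a-b for upper {-\frac{7}{6}, 4}: listed pattern). Its exact value is \frac{775}{336}.


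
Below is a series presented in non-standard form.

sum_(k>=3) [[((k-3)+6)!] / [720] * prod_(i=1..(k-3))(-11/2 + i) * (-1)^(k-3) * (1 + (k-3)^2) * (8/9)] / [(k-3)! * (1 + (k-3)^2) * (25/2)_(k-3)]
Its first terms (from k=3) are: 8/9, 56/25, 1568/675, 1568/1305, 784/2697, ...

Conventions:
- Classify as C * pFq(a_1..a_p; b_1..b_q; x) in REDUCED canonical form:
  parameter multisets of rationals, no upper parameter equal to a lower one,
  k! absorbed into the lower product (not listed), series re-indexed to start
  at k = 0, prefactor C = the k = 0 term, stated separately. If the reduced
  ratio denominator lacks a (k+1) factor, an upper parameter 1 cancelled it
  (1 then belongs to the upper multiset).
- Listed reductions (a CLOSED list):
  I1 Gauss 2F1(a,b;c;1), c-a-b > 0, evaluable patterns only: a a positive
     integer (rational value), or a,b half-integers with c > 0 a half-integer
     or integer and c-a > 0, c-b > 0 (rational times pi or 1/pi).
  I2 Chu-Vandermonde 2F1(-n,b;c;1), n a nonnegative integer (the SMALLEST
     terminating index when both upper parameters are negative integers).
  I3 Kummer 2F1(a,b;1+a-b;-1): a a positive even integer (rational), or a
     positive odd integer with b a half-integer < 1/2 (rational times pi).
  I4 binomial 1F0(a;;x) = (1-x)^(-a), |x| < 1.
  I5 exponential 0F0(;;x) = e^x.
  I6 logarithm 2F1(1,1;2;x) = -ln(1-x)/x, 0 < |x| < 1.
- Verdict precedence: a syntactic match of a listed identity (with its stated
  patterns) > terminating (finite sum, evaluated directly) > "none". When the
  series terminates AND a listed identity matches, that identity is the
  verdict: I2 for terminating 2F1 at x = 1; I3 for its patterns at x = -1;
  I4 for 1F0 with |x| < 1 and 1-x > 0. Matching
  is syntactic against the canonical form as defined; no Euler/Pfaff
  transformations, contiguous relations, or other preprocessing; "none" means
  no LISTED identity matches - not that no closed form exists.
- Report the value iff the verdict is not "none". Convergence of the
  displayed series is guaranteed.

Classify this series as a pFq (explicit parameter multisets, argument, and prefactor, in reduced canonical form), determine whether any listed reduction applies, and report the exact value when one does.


With C = 8/9: the canonical form is 2F1(-9/2, 7; 25/2; -1). Verdict: Kummer's theorem (I3) matches (x = -1; c = 25/2 equals 1+a-b for upper {-9/2, 7}: listed pattern). Exact value: (37182145/16777216) * pi.

First insight: t_0 = 8/9 here, and the factorial ratio (C = 8/9, x = -1) (k+a-1)!/(a-1)! is a rising factorial (a)_k.
Step ratio: r(k) = (-1) * (k-9/2) (k+7) / [(k+25/2) (k+1)] - poly over poly, x = (-1) from leading terms; C = 8/9 at k = 0.


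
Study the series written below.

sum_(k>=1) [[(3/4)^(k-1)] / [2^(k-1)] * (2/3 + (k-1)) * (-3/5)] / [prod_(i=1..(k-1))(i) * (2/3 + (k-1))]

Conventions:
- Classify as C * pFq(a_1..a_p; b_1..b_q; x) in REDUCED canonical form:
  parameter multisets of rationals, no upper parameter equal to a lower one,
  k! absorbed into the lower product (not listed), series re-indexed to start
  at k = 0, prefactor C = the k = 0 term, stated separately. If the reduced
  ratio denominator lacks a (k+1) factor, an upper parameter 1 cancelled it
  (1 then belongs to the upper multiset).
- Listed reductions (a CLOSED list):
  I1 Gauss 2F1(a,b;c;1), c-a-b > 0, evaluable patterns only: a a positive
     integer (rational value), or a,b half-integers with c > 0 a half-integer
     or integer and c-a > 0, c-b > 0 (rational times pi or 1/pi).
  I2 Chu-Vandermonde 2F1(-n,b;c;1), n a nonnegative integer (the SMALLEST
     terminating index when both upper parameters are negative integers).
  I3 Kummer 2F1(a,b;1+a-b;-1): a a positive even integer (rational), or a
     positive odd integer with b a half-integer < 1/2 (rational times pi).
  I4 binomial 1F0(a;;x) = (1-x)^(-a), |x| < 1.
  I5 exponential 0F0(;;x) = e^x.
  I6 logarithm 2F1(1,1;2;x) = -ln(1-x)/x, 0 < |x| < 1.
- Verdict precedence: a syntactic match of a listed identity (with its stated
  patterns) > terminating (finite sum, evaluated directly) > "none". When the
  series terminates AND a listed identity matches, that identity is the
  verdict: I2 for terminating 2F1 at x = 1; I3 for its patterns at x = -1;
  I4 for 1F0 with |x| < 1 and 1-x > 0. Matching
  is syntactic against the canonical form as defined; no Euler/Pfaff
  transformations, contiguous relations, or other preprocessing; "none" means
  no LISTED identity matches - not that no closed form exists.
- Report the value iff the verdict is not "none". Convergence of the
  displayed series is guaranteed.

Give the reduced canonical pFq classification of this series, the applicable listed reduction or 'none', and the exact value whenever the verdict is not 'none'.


Reduced: x = 3/8, 0F0, upper = {-}, lower = {-}, C = -3/5. Verdict: exponential (I5) matches (the 0F0 exponential series at x = 3/8). Hence: (-3/5) * e^(3/8).

The tell: x = (3/8) and the factor k + 2/3 cancels (top and bottom), leaving prefactor -3/5.
Term ratio: r(k) = (3/8) * 1 / [(k+1)] ; factor over Q: parameters, x = (3/8), and C = -3/5.


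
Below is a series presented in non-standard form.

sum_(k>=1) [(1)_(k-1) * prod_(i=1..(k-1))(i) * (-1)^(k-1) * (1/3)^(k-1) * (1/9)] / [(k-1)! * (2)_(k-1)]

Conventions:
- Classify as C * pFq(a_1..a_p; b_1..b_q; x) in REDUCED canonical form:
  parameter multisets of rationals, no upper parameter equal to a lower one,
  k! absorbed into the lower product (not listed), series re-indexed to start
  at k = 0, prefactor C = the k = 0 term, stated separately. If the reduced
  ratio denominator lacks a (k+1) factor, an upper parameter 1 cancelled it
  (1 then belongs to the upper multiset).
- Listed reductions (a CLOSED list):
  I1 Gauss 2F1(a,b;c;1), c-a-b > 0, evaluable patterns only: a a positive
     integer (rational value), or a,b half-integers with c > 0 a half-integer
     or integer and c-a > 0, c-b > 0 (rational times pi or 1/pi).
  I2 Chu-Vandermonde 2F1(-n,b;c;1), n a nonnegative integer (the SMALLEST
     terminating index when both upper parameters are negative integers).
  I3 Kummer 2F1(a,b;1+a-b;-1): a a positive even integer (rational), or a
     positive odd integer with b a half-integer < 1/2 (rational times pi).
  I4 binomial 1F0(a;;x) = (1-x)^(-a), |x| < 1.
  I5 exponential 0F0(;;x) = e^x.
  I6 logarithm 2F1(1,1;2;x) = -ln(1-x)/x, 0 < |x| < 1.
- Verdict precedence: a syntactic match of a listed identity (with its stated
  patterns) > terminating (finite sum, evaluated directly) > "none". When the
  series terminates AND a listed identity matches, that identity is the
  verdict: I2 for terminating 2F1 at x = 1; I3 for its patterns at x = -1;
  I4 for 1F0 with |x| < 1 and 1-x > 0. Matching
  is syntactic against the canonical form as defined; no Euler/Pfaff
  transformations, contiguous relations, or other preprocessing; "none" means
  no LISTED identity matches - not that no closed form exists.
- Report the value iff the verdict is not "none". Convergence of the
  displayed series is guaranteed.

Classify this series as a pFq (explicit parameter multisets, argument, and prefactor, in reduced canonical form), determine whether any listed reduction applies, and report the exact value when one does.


Key step: from the first term 1/9: the running product (prefactor 1/9) telescopes to a rising factorial.
Ratio: r(k) = (-1/3) * (k+1) (k+1) / [(k+2) (k+1)] - rational; roots negated = parameters, x = (-1/3), C = 1/9.

Reduced: x = -1/3, 2F1, upper = {1, 1}, lower = {2}, C = 1/9. Verdict at x = -1/3: logarithm (I6) matches (the logarithm: parameters (1,1;2), x = -1/3). Value: (1/3) * ln(4/3).


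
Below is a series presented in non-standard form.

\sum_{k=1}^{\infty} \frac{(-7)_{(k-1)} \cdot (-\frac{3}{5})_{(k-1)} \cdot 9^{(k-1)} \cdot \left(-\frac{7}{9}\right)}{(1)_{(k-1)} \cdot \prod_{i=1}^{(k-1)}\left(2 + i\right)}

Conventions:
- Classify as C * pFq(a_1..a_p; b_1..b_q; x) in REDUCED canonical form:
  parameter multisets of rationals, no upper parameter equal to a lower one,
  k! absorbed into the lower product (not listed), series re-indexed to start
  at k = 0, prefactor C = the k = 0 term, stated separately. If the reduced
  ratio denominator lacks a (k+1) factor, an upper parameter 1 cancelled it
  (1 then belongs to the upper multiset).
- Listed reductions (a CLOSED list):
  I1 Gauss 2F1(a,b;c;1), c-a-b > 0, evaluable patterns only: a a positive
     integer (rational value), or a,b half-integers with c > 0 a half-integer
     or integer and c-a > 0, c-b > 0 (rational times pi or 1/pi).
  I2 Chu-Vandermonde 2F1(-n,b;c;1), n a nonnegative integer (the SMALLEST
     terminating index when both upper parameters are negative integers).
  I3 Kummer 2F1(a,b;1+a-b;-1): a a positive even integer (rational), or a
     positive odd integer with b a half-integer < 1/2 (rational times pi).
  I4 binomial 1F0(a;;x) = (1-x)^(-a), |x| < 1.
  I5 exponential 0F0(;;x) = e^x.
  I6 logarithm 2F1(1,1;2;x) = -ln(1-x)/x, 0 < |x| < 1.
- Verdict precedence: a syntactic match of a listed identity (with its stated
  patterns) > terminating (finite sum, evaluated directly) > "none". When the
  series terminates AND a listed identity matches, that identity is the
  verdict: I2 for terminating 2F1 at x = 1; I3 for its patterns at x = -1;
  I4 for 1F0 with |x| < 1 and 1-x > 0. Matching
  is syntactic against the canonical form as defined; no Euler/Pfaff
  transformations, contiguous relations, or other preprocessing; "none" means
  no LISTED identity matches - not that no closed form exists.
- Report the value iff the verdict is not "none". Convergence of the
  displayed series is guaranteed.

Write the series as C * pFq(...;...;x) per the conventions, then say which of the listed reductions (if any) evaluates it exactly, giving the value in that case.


Canonical form: C = -\frac{7}{9} times 2F1 with upper {-7, -\frac{3}{5}}, lower {3}, x = 9. Verdict: terminating. With -7 upstairs the series is a 8-term polynomial sum; evaluated term by term. Value: -\frac{1226121862}{3515625}.

Key step: with t_0 = -\frac{7}{9}, (1)_k (prefactor -7/9) is k! itself.
Adjacent-term ratio: r(k) = 9 * (k-7) (k-\frac{3}{5}) / [(k+3) (k+1)] - rational; roots negated = parameters, x = 9, C = -\frac{7}{9}.


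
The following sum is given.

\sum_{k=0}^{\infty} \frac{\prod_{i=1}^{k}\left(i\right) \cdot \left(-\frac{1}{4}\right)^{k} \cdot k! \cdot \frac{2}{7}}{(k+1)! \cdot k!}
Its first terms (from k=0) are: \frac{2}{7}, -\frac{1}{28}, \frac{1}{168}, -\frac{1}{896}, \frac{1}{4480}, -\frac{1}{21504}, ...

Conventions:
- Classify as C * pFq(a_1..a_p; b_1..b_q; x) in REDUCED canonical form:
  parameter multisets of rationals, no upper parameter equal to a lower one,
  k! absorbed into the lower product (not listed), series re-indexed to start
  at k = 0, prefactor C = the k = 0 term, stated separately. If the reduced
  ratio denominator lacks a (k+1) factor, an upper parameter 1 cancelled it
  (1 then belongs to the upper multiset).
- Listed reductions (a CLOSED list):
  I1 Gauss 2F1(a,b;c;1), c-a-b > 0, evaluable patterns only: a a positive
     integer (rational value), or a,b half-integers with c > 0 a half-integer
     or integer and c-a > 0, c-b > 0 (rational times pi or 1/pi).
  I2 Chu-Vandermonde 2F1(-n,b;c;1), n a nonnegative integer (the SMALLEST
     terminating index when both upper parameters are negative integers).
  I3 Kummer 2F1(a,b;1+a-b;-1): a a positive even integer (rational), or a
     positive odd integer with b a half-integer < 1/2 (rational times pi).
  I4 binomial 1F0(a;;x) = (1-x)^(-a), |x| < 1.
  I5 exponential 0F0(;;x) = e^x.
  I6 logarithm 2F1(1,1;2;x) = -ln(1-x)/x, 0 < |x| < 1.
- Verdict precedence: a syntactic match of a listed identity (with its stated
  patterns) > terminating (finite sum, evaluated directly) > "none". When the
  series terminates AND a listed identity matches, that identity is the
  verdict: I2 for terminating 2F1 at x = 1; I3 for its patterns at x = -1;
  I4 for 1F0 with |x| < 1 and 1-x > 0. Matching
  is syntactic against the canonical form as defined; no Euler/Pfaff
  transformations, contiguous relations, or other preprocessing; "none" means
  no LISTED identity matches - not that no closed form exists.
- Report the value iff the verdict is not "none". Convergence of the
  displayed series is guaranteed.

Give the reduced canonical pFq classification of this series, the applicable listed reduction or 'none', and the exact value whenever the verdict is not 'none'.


With C = \frac{2}{7}: the canonical form is 2F1(1, 1; 2; -\frac{1}{4}). Verdict: this is the I6 logarithm reduction (the logarithm: parameters (1,1;2), x = -\frac{1}{4}). Exact value: \frac{8}{7} \cdot \ln\left(\frac{5}{4}\right).

Key observation: t_0 being \frac{2}{7}, the denominator's factorial ratio (C = 2/7) is a lower Pochhammer.
Term ratio: r(k) = -\frac{1}{4} * (k+1) (k+1) / [(k+2) (k+1)] - rational in k. x = -\frac{1}{4}; t_0 = \frac{2}{7}; negate the roots.


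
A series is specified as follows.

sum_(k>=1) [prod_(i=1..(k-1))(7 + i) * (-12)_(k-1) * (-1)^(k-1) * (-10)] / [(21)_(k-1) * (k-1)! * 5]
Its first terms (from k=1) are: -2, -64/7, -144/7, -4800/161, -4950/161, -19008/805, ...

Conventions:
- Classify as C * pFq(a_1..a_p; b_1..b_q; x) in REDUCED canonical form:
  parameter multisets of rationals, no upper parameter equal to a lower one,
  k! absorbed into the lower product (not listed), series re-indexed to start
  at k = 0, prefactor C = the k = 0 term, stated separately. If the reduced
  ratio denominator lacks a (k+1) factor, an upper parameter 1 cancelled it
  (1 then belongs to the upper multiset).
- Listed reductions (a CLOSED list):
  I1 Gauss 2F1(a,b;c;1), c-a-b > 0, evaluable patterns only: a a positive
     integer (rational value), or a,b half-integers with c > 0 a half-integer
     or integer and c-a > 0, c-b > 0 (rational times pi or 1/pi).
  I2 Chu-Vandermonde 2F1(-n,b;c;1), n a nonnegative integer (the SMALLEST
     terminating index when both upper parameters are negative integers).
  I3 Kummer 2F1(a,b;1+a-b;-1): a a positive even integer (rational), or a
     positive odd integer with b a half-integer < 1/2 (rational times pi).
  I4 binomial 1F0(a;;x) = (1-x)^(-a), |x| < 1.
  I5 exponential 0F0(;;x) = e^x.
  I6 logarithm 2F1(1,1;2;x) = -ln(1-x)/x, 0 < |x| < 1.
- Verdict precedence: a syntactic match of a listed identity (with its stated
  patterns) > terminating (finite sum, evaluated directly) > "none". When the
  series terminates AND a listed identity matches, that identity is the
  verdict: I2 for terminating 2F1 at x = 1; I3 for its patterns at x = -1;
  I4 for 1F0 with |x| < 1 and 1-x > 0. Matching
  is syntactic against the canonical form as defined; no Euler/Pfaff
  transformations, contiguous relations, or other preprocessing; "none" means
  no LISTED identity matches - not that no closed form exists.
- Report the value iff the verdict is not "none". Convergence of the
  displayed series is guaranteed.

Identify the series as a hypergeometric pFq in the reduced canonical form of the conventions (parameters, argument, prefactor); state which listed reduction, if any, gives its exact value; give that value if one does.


Prefactor -2, argument -1: 2F1 with upper {-12, 8} over lower {21}. Verdict (x = -1): the Kummer evaluation I3 applies (x = -1; c = 21 equals 1+a-b for upper {-12, 8}: listed pattern). Hence: -969/7.

Structural cue: from the first term -2: the running product (C = -2) telescopes to a rising factorial.
Term ratio: r(k) = (-1) * (k-12) (k+8) / [(k+21) (k+1)] - rational in k. x = (-1); t_0 = -2; negate the roots.


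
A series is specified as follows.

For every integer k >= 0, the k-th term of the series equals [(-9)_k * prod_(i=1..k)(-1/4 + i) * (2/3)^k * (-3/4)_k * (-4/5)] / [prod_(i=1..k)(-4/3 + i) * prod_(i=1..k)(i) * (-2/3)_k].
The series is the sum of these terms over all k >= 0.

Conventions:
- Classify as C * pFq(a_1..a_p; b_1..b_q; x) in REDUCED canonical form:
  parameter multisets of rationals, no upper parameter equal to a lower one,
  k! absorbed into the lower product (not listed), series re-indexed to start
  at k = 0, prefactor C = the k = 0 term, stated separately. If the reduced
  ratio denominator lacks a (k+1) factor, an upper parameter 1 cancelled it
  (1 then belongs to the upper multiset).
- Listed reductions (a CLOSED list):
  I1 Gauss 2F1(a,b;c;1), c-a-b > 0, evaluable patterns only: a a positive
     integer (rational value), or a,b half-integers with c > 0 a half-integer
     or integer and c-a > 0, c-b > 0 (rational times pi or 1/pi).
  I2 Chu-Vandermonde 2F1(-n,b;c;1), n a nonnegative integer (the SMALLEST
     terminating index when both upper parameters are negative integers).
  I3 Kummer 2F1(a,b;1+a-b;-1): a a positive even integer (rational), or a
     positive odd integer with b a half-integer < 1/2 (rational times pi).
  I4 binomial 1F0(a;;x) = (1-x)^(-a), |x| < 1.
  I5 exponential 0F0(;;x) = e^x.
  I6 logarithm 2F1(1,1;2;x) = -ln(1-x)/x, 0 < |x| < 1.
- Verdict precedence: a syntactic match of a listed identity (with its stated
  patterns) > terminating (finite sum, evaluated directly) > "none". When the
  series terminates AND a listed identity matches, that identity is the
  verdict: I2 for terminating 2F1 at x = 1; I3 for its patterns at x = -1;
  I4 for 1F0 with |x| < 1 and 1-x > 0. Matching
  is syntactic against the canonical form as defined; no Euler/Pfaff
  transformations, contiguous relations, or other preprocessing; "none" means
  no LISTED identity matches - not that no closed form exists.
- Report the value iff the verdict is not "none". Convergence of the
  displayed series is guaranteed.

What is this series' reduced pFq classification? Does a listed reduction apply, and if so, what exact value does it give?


At argument 2/3: a 3F2 with upper {-9, -3/4, 3/4}, lower {-2/3, -1/3}, scaled by C = -4/5. Verdict: terminating - upper -9 stops the sum at k = 9; the 10 terms are added exactly. Sum: -200215566192613/120946279055360.

Structural cue: with t_0 = -4/5, the product of the first k integers (C = -4/5) is k!.
Step ratio: r(k) = (2/3) * (k-9) (k-3/4) (k+3/4) / [(k-2/3) (k-1/3) (k+1)] ; factor over Q: parameters, x = (2/3), and C = -4/5.


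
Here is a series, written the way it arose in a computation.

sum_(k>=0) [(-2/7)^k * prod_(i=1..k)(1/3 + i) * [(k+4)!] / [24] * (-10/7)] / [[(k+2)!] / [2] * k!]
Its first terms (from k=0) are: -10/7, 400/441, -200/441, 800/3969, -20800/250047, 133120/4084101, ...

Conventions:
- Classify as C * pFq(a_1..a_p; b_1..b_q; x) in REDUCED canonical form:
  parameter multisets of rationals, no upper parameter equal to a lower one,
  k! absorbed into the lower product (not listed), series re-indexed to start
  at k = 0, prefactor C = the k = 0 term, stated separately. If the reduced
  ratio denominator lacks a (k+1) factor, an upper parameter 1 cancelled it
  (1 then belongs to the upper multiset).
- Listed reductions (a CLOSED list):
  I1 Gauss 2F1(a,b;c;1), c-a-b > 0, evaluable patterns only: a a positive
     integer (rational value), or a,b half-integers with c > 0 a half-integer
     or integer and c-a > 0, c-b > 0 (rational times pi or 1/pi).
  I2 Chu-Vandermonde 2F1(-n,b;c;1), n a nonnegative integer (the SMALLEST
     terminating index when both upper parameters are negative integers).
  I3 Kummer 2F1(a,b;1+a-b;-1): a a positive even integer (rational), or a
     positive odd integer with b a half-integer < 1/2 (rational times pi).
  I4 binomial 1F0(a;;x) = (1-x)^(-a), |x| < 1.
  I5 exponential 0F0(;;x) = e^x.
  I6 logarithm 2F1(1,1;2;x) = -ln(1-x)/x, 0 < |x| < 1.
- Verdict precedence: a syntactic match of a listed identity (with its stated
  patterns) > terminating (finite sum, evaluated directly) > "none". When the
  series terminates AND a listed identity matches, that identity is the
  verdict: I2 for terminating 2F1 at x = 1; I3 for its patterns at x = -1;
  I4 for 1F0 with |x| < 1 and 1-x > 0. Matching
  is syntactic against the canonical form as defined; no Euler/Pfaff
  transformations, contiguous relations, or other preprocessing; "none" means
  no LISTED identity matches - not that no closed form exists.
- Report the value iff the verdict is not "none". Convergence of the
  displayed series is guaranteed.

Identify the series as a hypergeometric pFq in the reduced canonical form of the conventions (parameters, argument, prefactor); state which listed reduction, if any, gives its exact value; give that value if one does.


At argument -2/7: a 2F1 with upper {4/3, 5}, lower {3}, scaled by C = -10/7. Verdict: none - this 2F1 at x = -2/7 matches no listed pattern, and upper {4/3, 5} holds no stopper.

Key step: with t_0 = -10/7, the factorial ratio (C = -10/7, x = -2/7) (k+a-1)!/(a-1)! is a rising factorial (a)_k.
Ratio: r(k) = (-2/7) * (k+4/3) (k+5) / [(k+3) (k+1)] - rational in k, leading ratio (-2/7); with t_0 = -10/7, classification follows.


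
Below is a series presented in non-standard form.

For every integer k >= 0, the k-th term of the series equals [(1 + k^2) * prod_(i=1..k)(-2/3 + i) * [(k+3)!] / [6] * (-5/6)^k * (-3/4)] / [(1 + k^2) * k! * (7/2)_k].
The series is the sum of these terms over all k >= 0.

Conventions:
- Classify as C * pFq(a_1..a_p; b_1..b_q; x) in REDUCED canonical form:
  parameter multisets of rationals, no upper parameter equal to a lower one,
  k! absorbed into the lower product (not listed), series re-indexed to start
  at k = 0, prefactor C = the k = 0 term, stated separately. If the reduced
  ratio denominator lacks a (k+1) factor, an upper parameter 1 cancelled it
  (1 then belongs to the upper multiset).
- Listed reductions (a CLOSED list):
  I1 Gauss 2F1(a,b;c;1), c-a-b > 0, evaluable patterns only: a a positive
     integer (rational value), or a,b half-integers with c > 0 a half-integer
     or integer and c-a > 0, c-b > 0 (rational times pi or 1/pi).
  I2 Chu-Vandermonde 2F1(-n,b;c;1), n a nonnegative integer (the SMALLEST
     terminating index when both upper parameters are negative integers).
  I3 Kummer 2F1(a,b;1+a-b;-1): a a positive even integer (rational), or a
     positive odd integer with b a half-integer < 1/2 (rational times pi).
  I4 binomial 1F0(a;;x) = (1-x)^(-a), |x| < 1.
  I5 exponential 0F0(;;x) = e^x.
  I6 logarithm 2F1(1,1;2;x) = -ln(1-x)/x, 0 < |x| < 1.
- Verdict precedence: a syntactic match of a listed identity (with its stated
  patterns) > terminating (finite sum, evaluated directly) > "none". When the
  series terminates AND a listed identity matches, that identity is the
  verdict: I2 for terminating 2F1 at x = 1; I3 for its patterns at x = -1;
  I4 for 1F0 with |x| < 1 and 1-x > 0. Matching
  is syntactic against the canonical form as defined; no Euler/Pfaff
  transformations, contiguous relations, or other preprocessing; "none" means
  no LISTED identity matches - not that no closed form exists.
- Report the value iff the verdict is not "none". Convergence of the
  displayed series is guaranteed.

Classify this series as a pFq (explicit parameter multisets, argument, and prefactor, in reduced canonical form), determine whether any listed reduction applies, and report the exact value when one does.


x = -5/6 here; the reduced form reads 2F1, upper {1/3, 4}, lower {7/2}, C = -3/4. Verdict: none here - no I1-I6 shape fits x = -5/6 with lower {7/2}.

First insight: with t_0 = -3/4, the running product (prefactor -3/4) telescopes to a rising factorial.
Ratio: r(k) = (-5/6) * (k+1/3) (k+4) / [(k+7/2) (k+1)] ; factor over Q: parameters, x = (-5/6), and C = -3/4.
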